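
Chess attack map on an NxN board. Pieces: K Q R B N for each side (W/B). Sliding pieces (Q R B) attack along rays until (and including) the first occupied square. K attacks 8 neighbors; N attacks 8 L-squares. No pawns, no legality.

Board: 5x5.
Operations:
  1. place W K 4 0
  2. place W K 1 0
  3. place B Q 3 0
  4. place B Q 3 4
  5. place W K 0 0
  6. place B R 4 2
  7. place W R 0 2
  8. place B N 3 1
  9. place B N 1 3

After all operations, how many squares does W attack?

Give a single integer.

Op 1: place WK@(4,0)
Op 2: place WK@(1,0)
Op 3: place BQ@(3,0)
Op 4: place BQ@(3,4)
Op 5: place WK@(0,0)
Op 6: place BR@(4,2)
Op 7: place WR@(0,2)
Op 8: place BN@(3,1)
Op 9: place BN@(1,3)
Per-piece attacks for W:
  WK@(0,0): attacks (0,1) (1,0) (1,1)
  WR@(0,2): attacks (0,3) (0,4) (0,1) (0,0) (1,2) (2,2) (3,2) (4,2) [ray(0,-1) blocked at (0,0); ray(1,0) blocked at (4,2)]
  WK@(1,0): attacks (1,1) (2,0) (0,0) (2,1) (0,1)
  WK@(4,0): attacks (4,1) (3,0) (3,1)
Union (15 distinct): (0,0) (0,1) (0,3) (0,4) (1,0) (1,1) (1,2) (2,0) (2,1) (2,2) (3,0) (3,1) (3,2) (4,1) (4,2)

Answer: 15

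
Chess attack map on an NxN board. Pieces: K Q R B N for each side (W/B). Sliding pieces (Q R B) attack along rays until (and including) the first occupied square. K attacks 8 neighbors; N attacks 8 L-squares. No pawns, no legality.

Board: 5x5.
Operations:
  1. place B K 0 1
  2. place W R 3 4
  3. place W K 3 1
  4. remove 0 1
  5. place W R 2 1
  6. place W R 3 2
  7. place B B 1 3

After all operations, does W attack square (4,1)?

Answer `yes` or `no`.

Op 1: place BK@(0,1)
Op 2: place WR@(3,4)
Op 3: place WK@(3,1)
Op 4: remove (0,1)
Op 5: place WR@(2,1)
Op 6: place WR@(3,2)
Op 7: place BB@(1,3)
Per-piece attacks for W:
  WR@(2,1): attacks (2,2) (2,3) (2,4) (2,0) (3,1) (1,1) (0,1) [ray(1,0) blocked at (3,1)]
  WK@(3,1): attacks (3,2) (3,0) (4,1) (2,1) (4,2) (4,0) (2,2) (2,0)
  WR@(3,2): attacks (3,3) (3,4) (3,1) (4,2) (2,2) (1,2) (0,2) [ray(0,1) blocked at (3,4); ray(0,-1) blocked at (3,1)]
  WR@(3,4): attacks (3,3) (3,2) (4,4) (2,4) (1,4) (0,4) [ray(0,-1) blocked at (3,2)]
W attacks (4,1): yes

Answer: yes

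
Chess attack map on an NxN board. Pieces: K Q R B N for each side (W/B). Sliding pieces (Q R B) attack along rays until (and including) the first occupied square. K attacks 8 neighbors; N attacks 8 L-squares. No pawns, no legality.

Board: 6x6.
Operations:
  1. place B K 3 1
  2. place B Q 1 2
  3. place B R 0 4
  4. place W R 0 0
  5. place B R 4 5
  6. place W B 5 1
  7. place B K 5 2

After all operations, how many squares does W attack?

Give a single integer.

Op 1: place BK@(3,1)
Op 2: place BQ@(1,2)
Op 3: place BR@(0,4)
Op 4: place WR@(0,0)
Op 5: place BR@(4,5)
Op 6: place WB@(5,1)
Op 7: place BK@(5,2)
Per-piece attacks for W:
  WR@(0,0): attacks (0,1) (0,2) (0,3) (0,4) (1,0) (2,0) (3,0) (4,0) (5,0) [ray(0,1) blocked at (0,4)]
  WB@(5,1): attacks (4,2) (3,3) (2,4) (1,5) (4,0)
Union (13 distinct): (0,1) (0,2) (0,3) (0,4) (1,0) (1,5) (2,0) (2,4) (3,0) (3,3) (4,0) (4,2) (5,0)

Answer: 13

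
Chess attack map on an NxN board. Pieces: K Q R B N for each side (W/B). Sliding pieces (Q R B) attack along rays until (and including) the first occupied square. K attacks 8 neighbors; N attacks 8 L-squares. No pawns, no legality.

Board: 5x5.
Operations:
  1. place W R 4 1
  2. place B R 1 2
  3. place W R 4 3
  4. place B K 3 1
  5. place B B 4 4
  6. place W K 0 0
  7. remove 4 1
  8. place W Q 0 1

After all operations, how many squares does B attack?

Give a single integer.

Answer: 15

Derivation:
Op 1: place WR@(4,1)
Op 2: place BR@(1,2)
Op 3: place WR@(4,3)
Op 4: place BK@(3,1)
Op 5: place BB@(4,4)
Op 6: place WK@(0,0)
Op 7: remove (4,1)
Op 8: place WQ@(0,1)
Per-piece attacks for B:
  BR@(1,2): attacks (1,3) (1,4) (1,1) (1,0) (2,2) (3,2) (4,2) (0,2)
  BK@(3,1): attacks (3,2) (3,0) (4,1) (2,1) (4,2) (4,0) (2,2) (2,0)
  BB@(4,4): attacks (3,3) (2,2) (1,1) (0,0) [ray(-1,-1) blocked at (0,0)]
Union (15 distinct): (0,0) (0,2) (1,0) (1,1) (1,3) (1,4) (2,0) (2,1) (2,2) (3,0) (3,2) (3,3) (4,0) (4,1) (4,2)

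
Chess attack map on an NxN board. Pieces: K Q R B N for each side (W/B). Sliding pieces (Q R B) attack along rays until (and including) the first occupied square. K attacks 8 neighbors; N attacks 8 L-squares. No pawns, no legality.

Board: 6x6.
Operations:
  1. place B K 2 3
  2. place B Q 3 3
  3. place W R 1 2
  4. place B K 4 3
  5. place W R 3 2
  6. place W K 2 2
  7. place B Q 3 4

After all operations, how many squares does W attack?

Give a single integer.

Op 1: place BK@(2,3)
Op 2: place BQ@(3,3)
Op 3: place WR@(1,2)
Op 4: place BK@(4,3)
Op 5: place WR@(3,2)
Op 6: place WK@(2,2)
Op 7: place BQ@(3,4)
Per-piece attacks for W:
  WR@(1,2): attacks (1,3) (1,4) (1,5) (1,1) (1,0) (2,2) (0,2) [ray(1,0) blocked at (2,2)]
  WK@(2,2): attacks (2,3) (2,1) (3,2) (1,2) (3,3) (3,1) (1,3) (1,1)
  WR@(3,2): attacks (3,3) (3,1) (3,0) (4,2) (5,2) (2,2) [ray(0,1) blocked at (3,3); ray(-1,0) blocked at (2,2)]
Union (16 distinct): (0,2) (1,0) (1,1) (1,2) (1,3) (1,4) (1,5) (2,1) (2,2) (2,3) (3,0) (3,1) (3,2) (3,3) (4,2) (5,2)

Answer: 16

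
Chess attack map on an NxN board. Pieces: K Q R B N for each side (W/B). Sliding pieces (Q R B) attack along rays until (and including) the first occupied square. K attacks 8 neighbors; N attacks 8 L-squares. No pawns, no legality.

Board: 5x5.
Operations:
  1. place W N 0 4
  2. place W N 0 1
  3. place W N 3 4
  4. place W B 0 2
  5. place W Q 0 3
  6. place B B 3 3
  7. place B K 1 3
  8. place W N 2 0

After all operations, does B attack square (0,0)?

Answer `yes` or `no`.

Answer: yes

Derivation:
Op 1: place WN@(0,4)
Op 2: place WN@(0,1)
Op 3: place WN@(3,4)
Op 4: place WB@(0,2)
Op 5: place WQ@(0,3)
Op 6: place BB@(3,3)
Op 7: place BK@(1,3)
Op 8: place WN@(2,0)
Per-piece attacks for B:
  BK@(1,3): attacks (1,4) (1,2) (2,3) (0,3) (2,4) (2,2) (0,4) (0,2)
  BB@(3,3): attacks (4,4) (4,2) (2,4) (2,2) (1,1) (0,0)
B attacks (0,0): yes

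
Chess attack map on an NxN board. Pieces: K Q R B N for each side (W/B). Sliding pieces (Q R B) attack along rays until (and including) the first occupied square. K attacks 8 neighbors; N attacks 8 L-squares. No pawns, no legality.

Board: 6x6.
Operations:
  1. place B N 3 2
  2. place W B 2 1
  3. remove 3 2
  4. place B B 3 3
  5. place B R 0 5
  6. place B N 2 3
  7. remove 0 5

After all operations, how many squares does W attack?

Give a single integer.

Op 1: place BN@(3,2)
Op 2: place WB@(2,1)
Op 3: remove (3,2)
Op 4: place BB@(3,3)
Op 5: place BR@(0,5)
Op 6: place BN@(2,3)
Op 7: remove (0,5)
Per-piece attacks for W:
  WB@(2,1): attacks (3,2) (4,3) (5,4) (3,0) (1,2) (0,3) (1,0)
Union (7 distinct): (0,3) (1,0) (1,2) (3,0) (3,2) (4,3) (5,4)

Answer: 7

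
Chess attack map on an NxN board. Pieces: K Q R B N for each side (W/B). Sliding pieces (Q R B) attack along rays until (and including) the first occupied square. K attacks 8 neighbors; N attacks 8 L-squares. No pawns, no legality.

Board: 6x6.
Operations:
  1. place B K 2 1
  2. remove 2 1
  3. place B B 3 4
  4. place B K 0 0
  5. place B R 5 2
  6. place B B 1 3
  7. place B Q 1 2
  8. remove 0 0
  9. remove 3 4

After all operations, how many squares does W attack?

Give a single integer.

Op 1: place BK@(2,1)
Op 2: remove (2,1)
Op 3: place BB@(3,4)
Op 4: place BK@(0,0)
Op 5: place BR@(5,2)
Op 6: place BB@(1,3)
Op 7: place BQ@(1,2)
Op 8: remove (0,0)
Op 9: remove (3,4)
Per-piece attacks for W:
Union (0 distinct): (none)

Answer: 0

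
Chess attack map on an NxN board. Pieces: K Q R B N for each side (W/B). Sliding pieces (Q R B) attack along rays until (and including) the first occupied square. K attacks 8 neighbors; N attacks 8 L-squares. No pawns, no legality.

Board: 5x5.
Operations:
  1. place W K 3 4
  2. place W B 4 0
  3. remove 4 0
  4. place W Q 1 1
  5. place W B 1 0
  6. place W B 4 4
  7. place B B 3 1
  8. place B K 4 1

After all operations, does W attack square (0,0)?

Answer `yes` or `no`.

Op 1: place WK@(3,4)
Op 2: place WB@(4,0)
Op 3: remove (4,0)
Op 4: place WQ@(1,1)
Op 5: place WB@(1,0)
Op 6: place WB@(4,4)
Op 7: place BB@(3,1)
Op 8: place BK@(4,1)
Per-piece attacks for W:
  WB@(1,0): attacks (2,1) (3,2) (4,3) (0,1)
  WQ@(1,1): attacks (1,2) (1,3) (1,4) (1,0) (2,1) (3,1) (0,1) (2,2) (3,3) (4,4) (2,0) (0,2) (0,0) [ray(0,-1) blocked at (1,0); ray(1,0) blocked at (3,1); ray(1,1) blocked at (4,4)]
  WK@(3,4): attacks (3,3) (4,4) (2,4) (4,3) (2,3)
  WB@(4,4): attacks (3,3) (2,2) (1,1) [ray(-1,-1) blocked at (1,1)]
W attacks (0,0): yes

Answer: yes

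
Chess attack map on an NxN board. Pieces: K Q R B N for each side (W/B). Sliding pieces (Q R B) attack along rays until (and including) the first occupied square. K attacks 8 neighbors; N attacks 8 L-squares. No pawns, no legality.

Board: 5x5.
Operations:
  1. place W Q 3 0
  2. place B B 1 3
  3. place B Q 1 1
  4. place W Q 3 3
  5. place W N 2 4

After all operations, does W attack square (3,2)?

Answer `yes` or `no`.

Answer: yes

Derivation:
Op 1: place WQ@(3,0)
Op 2: place BB@(1,3)
Op 3: place BQ@(1,1)
Op 4: place WQ@(3,3)
Op 5: place WN@(2,4)
Per-piece attacks for W:
  WN@(2,4): attacks (3,2) (4,3) (1,2) (0,3)
  WQ@(3,0): attacks (3,1) (3,2) (3,3) (4,0) (2,0) (1,0) (0,0) (4,1) (2,1) (1,2) (0,3) [ray(0,1) blocked at (3,3)]
  WQ@(3,3): attacks (3,4) (3,2) (3,1) (3,0) (4,3) (2,3) (1,3) (4,4) (4,2) (2,4) (2,2) (1,1) [ray(0,-1) blocked at (3,0); ray(-1,0) blocked at (1,3); ray(-1,1) blocked at (2,4); ray(-1,-1) blocked at (1,1)]
W attacks (3,2): yes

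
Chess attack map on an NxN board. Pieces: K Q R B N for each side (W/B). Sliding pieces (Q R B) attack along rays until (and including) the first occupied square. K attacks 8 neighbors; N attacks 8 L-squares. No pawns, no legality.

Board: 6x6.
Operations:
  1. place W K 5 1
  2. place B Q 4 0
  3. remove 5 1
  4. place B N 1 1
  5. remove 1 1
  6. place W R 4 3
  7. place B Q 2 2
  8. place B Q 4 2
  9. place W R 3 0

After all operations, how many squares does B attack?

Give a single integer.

Op 1: place WK@(5,1)
Op 2: place BQ@(4,0)
Op 3: remove (5,1)
Op 4: place BN@(1,1)
Op 5: remove (1,1)
Op 6: place WR@(4,3)
Op 7: place BQ@(2,2)
Op 8: place BQ@(4,2)
Op 9: place WR@(3,0)
Per-piece attacks for B:
  BQ@(2,2): attacks (2,3) (2,4) (2,5) (2,1) (2,0) (3,2) (4,2) (1,2) (0,2) (3,3) (4,4) (5,5) (3,1) (4,0) (1,3) (0,4) (1,1) (0,0) [ray(1,0) blocked at (4,2); ray(1,-1) blocked at (4,0)]
  BQ@(4,0): attacks (4,1) (4,2) (5,0) (3,0) (5,1) (3,1) (2,2) [ray(0,1) blocked at (4,2); ray(-1,0) blocked at (3,0); ray(-1,1) blocked at (2,2)]
  BQ@(4,2): attacks (4,3) (4,1) (4,0) (5,2) (3,2) (2,2) (5,3) (5,1) (3,3) (2,4) (1,5) (3,1) (2,0) [ray(0,1) blocked at (4,3); ray(0,-1) blocked at (4,0); ray(-1,0) blocked at (2,2)]
Union (27 distinct): (0,0) (0,2) (0,4) (1,1) (1,2) (1,3) (1,5) (2,0) (2,1) (2,2) (2,3) (2,4) (2,5) (3,0) (3,1) (3,2) (3,3) (4,0) (4,1) (4,2) (4,3) (4,4) (5,0) (5,1) (5,2) (5,3) (5,5)

Answer: 27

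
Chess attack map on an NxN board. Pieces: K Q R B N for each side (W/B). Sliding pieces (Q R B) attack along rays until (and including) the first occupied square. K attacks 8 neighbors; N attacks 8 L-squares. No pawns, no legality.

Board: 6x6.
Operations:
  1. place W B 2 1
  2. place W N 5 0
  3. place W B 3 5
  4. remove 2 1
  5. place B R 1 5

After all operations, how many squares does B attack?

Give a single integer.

Op 1: place WB@(2,1)
Op 2: place WN@(5,0)
Op 3: place WB@(3,5)
Op 4: remove (2,1)
Op 5: place BR@(1,5)
Per-piece attacks for B:
  BR@(1,5): attacks (1,4) (1,3) (1,2) (1,1) (1,0) (2,5) (3,5) (0,5) [ray(1,0) blocked at (3,5)]
Union (8 distinct): (0,5) (1,0) (1,1) (1,2) (1,3) (1,4) (2,5) (3,5)

Answer: 8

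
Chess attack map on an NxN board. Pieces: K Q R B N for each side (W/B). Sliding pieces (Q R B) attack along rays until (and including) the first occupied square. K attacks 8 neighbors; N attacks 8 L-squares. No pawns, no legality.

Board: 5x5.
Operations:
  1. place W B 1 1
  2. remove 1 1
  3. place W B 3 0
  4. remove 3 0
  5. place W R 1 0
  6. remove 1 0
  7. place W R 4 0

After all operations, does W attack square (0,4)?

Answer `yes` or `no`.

Answer: no

Derivation:
Op 1: place WB@(1,1)
Op 2: remove (1,1)
Op 3: place WB@(3,0)
Op 4: remove (3,0)
Op 5: place WR@(1,0)
Op 6: remove (1,0)
Op 7: place WR@(4,0)
Per-piece attacks for W:
  WR@(4,0): attacks (4,1) (4,2) (4,3) (4,4) (3,0) (2,0) (1,0) (0,0)
W attacks (0,4): no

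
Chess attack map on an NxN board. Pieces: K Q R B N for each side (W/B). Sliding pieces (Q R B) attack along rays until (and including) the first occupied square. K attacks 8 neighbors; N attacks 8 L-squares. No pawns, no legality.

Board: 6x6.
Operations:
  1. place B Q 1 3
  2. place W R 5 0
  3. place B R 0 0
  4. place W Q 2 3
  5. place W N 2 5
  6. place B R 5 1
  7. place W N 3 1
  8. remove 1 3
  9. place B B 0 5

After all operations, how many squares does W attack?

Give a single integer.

Answer: 28

Derivation:
Op 1: place BQ@(1,3)
Op 2: place WR@(5,0)
Op 3: place BR@(0,0)
Op 4: place WQ@(2,3)
Op 5: place WN@(2,5)
Op 6: place BR@(5,1)
Op 7: place WN@(3,1)
Op 8: remove (1,3)
Op 9: place BB@(0,5)
Per-piece attacks for W:
  WQ@(2,3): attacks (2,4) (2,5) (2,2) (2,1) (2,0) (3,3) (4,3) (5,3) (1,3) (0,3) (3,4) (4,5) (3,2) (4,1) (5,0) (1,4) (0,5) (1,2) (0,1) [ray(0,1) blocked at (2,5); ray(1,-1) blocked at (5,0); ray(-1,1) blocked at (0,5)]
  WN@(2,5): attacks (3,3) (4,4) (1,3) (0,4)
  WN@(3,1): attacks (4,3) (5,2) (2,3) (1,2) (5,0) (1,0)
  WR@(5,0): attacks (5,1) (4,0) (3,0) (2,0) (1,0) (0,0) [ray(0,1) blocked at (5,1); ray(-1,0) blocked at (0,0)]
Union (28 distinct): (0,0) (0,1) (0,3) (0,4) (0,5) (1,0) (1,2) (1,3) (1,4) (2,0) (2,1) (2,2) (2,3) (2,4) (2,5) (3,0) (3,2) (3,3) (3,4) (4,0) (4,1) (4,3) (4,4) (4,5) (5,0) (5,1) (5,2) (5,3)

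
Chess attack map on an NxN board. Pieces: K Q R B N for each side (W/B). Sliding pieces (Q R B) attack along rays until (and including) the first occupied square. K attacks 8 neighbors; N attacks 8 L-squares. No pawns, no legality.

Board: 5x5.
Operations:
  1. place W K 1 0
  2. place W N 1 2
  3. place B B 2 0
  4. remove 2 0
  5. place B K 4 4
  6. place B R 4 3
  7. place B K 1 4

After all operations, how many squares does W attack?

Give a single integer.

Answer: 9

Derivation:
Op 1: place WK@(1,0)
Op 2: place WN@(1,2)
Op 3: place BB@(2,0)
Op 4: remove (2,0)
Op 5: place BK@(4,4)
Op 6: place BR@(4,3)
Op 7: place BK@(1,4)
Per-piece attacks for W:
  WK@(1,0): attacks (1,1) (2,0) (0,0) (2,1) (0,1)
  WN@(1,2): attacks (2,4) (3,3) (0,4) (2,0) (3,1) (0,0)
Union (9 distinct): (0,0) (0,1) (0,4) (1,1) (2,0) (2,1) (2,4) (3,1) (3,3)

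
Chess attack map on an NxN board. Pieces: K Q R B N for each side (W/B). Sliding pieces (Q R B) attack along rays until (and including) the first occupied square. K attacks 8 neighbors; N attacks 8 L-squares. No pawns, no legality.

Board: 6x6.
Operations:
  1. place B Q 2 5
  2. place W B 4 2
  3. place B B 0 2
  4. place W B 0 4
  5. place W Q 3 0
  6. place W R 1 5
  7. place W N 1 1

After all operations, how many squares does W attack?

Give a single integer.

Answer: 27

Derivation:
Op 1: place BQ@(2,5)
Op 2: place WB@(4,2)
Op 3: place BB@(0,2)
Op 4: place WB@(0,4)
Op 5: place WQ@(3,0)
Op 6: place WR@(1,5)
Op 7: place WN@(1,1)
Per-piece attacks for W:
  WB@(0,4): attacks (1,5) (1,3) (2,2) (3,1) (4,0) [ray(1,1) blocked at (1,5)]
  WN@(1,1): attacks (2,3) (3,2) (0,3) (3,0)
  WR@(1,5): attacks (1,4) (1,3) (1,2) (1,1) (2,5) (0,5) [ray(0,-1) blocked at (1,1); ray(1,0) blocked at (2,5)]
  WQ@(3,0): attacks (3,1) (3,2) (3,3) (3,4) (3,5) (4,0) (5,0) (2,0) (1,0) (0,0) (4,1) (5,2) (2,1) (1,2) (0,3)
  WB@(4,2): attacks (5,3) (5,1) (3,3) (2,4) (1,5) (3,1) (2,0) [ray(-1,1) blocked at (1,5)]
Union (27 distinct): (0,0) (0,3) (0,5) (1,0) (1,1) (1,2) (1,3) (1,4) (1,5) (2,0) (2,1) (2,2) (2,3) (2,4) (2,5) (3,0) (3,1) (3,2) (3,3) (3,4) (3,5) (4,0) (4,1) (5,0) (5,1) (5,2) (5,3)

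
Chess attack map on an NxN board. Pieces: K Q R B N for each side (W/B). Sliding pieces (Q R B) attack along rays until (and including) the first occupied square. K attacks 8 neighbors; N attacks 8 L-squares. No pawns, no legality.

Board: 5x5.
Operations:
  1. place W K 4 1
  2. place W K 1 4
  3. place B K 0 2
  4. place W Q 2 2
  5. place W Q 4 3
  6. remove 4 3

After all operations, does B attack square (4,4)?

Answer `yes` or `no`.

Answer: no

Derivation:
Op 1: place WK@(4,1)
Op 2: place WK@(1,4)
Op 3: place BK@(0,2)
Op 4: place WQ@(2,2)
Op 5: place WQ@(4,3)
Op 6: remove (4,3)
Per-piece attacks for B:
  BK@(0,2): attacks (0,3) (0,1) (1,2) (1,3) (1,1)
B attacks (4,4): no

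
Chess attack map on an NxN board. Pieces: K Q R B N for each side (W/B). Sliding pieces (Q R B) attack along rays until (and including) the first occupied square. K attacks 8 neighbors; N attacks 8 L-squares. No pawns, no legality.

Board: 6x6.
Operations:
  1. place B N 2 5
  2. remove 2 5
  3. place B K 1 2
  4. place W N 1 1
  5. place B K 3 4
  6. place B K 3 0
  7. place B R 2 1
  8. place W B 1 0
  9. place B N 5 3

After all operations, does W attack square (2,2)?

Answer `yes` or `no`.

Op 1: place BN@(2,5)
Op 2: remove (2,5)
Op 3: place BK@(1,2)
Op 4: place WN@(1,1)
Op 5: place BK@(3,4)
Op 6: place BK@(3,0)
Op 7: place BR@(2,1)
Op 8: place WB@(1,0)
Op 9: place BN@(5,3)
Per-piece attacks for W:
  WB@(1,0): attacks (2,1) (0,1) [ray(1,1) blocked at (2,1)]
  WN@(1,1): attacks (2,3) (3,2) (0,3) (3,0)
W attacks (2,2): no

Answer: no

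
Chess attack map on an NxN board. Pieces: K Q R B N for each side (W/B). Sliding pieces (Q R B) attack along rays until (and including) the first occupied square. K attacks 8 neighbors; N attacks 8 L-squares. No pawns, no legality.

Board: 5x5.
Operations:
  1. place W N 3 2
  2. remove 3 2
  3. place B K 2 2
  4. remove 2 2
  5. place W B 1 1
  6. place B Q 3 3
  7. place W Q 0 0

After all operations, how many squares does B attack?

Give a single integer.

Op 1: place WN@(3,2)
Op 2: remove (3,2)
Op 3: place BK@(2,2)
Op 4: remove (2,2)
Op 5: place WB@(1,1)
Op 6: place BQ@(3,3)
Op 7: place WQ@(0,0)
Per-piece attacks for B:
  BQ@(3,3): attacks (3,4) (3,2) (3,1) (3,0) (4,3) (2,3) (1,3) (0,3) (4,4) (4,2) (2,4) (2,2) (1,1) [ray(-1,-1) blocked at (1,1)]
Union (13 distinct): (0,3) (1,1) (1,3) (2,2) (2,3) (2,4) (3,0) (3,1) (3,2) (3,4) (4,2) (4,3) (4,4)

Answer: 13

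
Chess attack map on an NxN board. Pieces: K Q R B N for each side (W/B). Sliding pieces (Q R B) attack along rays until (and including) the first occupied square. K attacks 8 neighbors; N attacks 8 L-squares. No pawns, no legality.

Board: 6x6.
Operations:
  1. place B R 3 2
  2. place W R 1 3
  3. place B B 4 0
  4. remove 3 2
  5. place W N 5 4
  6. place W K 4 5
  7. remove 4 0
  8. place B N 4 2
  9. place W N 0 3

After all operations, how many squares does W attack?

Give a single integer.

Op 1: place BR@(3,2)
Op 2: place WR@(1,3)
Op 3: place BB@(4,0)
Op 4: remove (3,2)
Op 5: place WN@(5,4)
Op 6: place WK@(4,5)
Op 7: remove (4,0)
Op 8: place BN@(4,2)
Op 9: place WN@(0,3)
Per-piece attacks for W:
  WN@(0,3): attacks (1,5) (2,4) (1,1) (2,2)
  WR@(1,3): attacks (1,4) (1,5) (1,2) (1,1) (1,0) (2,3) (3,3) (4,3) (5,3) (0,3) [ray(-1,0) blocked at (0,3)]
  WK@(4,5): attacks (4,4) (5,5) (3,5) (5,4) (3,4)
  WN@(5,4): attacks (3,5) (4,2) (3,3)
Union (18 distinct): (0,3) (1,0) (1,1) (1,2) (1,4) (1,5) (2,2) (2,3) (2,4) (3,3) (3,4) (3,5) (4,2) (4,3) (4,4) (5,3) (5,4) (5,5)

Answer: 18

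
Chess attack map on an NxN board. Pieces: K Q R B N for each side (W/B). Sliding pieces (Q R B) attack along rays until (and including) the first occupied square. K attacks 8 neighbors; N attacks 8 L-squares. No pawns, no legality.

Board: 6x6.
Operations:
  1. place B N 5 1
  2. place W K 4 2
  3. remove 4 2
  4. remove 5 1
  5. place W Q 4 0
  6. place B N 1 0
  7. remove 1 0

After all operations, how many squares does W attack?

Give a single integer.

Answer: 15

Derivation:
Op 1: place BN@(5,1)
Op 2: place WK@(4,2)
Op 3: remove (4,2)
Op 4: remove (5,1)
Op 5: place WQ@(4,0)
Op 6: place BN@(1,0)
Op 7: remove (1,0)
Per-piece attacks for W:
  WQ@(4,0): attacks (4,1) (4,2) (4,3) (4,4) (4,5) (5,0) (3,0) (2,0) (1,0) (0,0) (5,1) (3,1) (2,2) (1,3) (0,4)
Union (15 distinct): (0,0) (0,4) (1,0) (1,3) (2,0) (2,2) (3,0) (3,1) (4,1) (4,2) (4,3) (4,4) (4,5) (5,0) (5,1)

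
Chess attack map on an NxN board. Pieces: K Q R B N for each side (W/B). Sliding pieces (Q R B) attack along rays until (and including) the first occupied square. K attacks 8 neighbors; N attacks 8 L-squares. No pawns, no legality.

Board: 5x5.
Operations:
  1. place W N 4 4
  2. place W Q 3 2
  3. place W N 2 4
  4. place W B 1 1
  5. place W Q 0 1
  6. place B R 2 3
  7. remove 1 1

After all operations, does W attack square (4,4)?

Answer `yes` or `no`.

Op 1: place WN@(4,4)
Op 2: place WQ@(3,2)
Op 3: place WN@(2,4)
Op 4: place WB@(1,1)
Op 5: place WQ@(0,1)
Op 6: place BR@(2,3)
Op 7: remove (1,1)
Per-piece attacks for W:
  WQ@(0,1): attacks (0,2) (0,3) (0,4) (0,0) (1,1) (2,1) (3,1) (4,1) (1,2) (2,3) (1,0) [ray(1,1) blocked at (2,3)]
  WN@(2,4): attacks (3,2) (4,3) (1,2) (0,3)
  WQ@(3,2): attacks (3,3) (3,4) (3,1) (3,0) (4,2) (2,2) (1,2) (0,2) (4,3) (4,1) (2,3) (2,1) (1,0) [ray(-1,1) blocked at (2,3)]
  WN@(4,4): attacks (3,2) (2,3)
W attacks (4,4): no

Answer: no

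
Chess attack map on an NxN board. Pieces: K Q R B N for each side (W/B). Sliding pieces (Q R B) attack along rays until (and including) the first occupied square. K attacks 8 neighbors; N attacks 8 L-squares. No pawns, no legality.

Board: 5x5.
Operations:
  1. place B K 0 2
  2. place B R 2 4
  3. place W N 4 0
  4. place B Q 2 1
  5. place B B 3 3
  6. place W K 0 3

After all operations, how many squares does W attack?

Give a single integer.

Answer: 7

Derivation:
Op 1: place BK@(0,2)
Op 2: place BR@(2,4)
Op 3: place WN@(4,0)
Op 4: place BQ@(2,1)
Op 5: place BB@(3,3)
Op 6: place WK@(0,3)
Per-piece attacks for W:
  WK@(0,3): attacks (0,4) (0,2) (1,3) (1,4) (1,2)
  WN@(4,0): attacks (3,2) (2,1)
Union (7 distinct): (0,2) (0,4) (1,2) (1,3) (1,4) (2,1) (3,2)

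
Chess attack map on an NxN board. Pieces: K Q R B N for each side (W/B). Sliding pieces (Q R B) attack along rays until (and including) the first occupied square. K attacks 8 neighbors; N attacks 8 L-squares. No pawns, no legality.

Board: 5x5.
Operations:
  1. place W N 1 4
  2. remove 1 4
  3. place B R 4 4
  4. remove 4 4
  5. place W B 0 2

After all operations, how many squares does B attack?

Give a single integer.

Answer: 0

Derivation:
Op 1: place WN@(1,4)
Op 2: remove (1,4)
Op 3: place BR@(4,4)
Op 4: remove (4,4)
Op 5: place WB@(0,2)
Per-piece attacks for B:
Union (0 distinct): (none)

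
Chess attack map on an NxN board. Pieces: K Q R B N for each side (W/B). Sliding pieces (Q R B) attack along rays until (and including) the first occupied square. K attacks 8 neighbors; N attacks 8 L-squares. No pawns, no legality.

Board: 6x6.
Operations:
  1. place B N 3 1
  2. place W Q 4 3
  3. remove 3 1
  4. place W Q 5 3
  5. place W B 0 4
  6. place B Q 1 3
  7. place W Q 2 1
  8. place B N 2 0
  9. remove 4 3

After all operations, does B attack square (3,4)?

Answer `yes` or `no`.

Op 1: place BN@(3,1)
Op 2: place WQ@(4,3)
Op 3: remove (3,1)
Op 4: place WQ@(5,3)
Op 5: place WB@(0,4)
Op 6: place BQ@(1,3)
Op 7: place WQ@(2,1)
Op 8: place BN@(2,0)
Op 9: remove (4,3)
Per-piece attacks for B:
  BQ@(1,3): attacks (1,4) (1,5) (1,2) (1,1) (1,0) (2,3) (3,3) (4,3) (5,3) (0,3) (2,4) (3,5) (2,2) (3,1) (4,0) (0,4) (0,2) [ray(1,0) blocked at (5,3); ray(-1,1) blocked at (0,4)]
  BN@(2,0): attacks (3,2) (4,1) (1,2) (0,1)
B attacks (3,4): no

Answer: no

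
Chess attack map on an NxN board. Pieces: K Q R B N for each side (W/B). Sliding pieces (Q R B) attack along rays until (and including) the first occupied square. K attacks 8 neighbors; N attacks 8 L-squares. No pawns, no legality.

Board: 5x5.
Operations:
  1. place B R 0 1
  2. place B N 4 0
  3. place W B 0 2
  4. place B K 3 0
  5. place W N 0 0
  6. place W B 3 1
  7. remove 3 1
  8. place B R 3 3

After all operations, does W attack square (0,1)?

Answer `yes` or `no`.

Op 1: place BR@(0,1)
Op 2: place BN@(4,0)
Op 3: place WB@(0,2)
Op 4: place BK@(3,0)
Op 5: place WN@(0,0)
Op 6: place WB@(3,1)
Op 7: remove (3,1)
Op 8: place BR@(3,3)
Per-piece attacks for W:
  WN@(0,0): attacks (1,2) (2,1)
  WB@(0,2): attacks (1,3) (2,4) (1,1) (2,0)
W attacks (0,1): no

Answer: no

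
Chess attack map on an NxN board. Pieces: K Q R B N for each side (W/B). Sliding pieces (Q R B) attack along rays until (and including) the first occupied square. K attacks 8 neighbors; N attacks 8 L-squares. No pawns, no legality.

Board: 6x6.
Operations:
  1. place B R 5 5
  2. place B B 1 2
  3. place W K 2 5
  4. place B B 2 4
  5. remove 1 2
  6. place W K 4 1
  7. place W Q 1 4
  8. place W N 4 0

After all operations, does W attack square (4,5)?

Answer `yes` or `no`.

Answer: no

Derivation:
Op 1: place BR@(5,5)
Op 2: place BB@(1,2)
Op 3: place WK@(2,5)
Op 4: place BB@(2,4)
Op 5: remove (1,2)
Op 6: place WK@(4,1)
Op 7: place WQ@(1,4)
Op 8: place WN@(4,0)
Per-piece attacks for W:
  WQ@(1,4): attacks (1,5) (1,3) (1,2) (1,1) (1,0) (2,4) (0,4) (2,5) (2,3) (3,2) (4,1) (0,5) (0,3) [ray(1,0) blocked at (2,4); ray(1,1) blocked at (2,5); ray(1,-1) blocked at (4,1)]
  WK@(2,5): attacks (2,4) (3,5) (1,5) (3,4) (1,4)
  WN@(4,0): attacks (5,2) (3,2) (2,1)
  WK@(4,1): attacks (4,2) (4,0) (5,1) (3,1) (5,2) (5,0) (3,2) (3,0)
W attacks (4,5): no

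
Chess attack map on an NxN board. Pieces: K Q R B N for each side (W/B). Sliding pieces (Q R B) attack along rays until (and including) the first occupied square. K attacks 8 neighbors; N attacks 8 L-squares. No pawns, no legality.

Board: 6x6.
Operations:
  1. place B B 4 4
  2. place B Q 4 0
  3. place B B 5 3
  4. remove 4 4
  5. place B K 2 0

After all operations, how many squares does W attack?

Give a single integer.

Answer: 0

Derivation:
Op 1: place BB@(4,4)
Op 2: place BQ@(4,0)
Op 3: place BB@(5,3)
Op 4: remove (4,4)
Op 5: place BK@(2,0)
Per-piece attacks for W:
Union (0 distinct): (none)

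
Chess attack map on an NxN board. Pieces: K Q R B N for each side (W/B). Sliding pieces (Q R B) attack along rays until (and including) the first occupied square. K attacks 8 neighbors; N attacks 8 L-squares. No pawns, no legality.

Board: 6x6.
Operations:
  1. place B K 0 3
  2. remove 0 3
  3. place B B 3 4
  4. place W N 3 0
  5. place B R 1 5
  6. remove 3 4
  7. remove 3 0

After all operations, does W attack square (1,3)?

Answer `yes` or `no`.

Answer: no

Derivation:
Op 1: place BK@(0,3)
Op 2: remove (0,3)
Op 3: place BB@(3,4)
Op 4: place WN@(3,0)
Op 5: place BR@(1,5)
Op 6: remove (3,4)
Op 7: remove (3,0)
Per-piece attacks for W:
W attacks (1,3): no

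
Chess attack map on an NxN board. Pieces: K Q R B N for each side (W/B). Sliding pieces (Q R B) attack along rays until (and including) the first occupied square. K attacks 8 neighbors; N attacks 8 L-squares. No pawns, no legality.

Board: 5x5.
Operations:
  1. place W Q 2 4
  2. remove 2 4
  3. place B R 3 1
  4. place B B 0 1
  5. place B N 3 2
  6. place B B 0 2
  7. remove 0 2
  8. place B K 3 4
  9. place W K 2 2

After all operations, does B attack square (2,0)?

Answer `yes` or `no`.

Answer: yes

Derivation:
Op 1: place WQ@(2,4)
Op 2: remove (2,4)
Op 3: place BR@(3,1)
Op 4: place BB@(0,1)
Op 5: place BN@(3,2)
Op 6: place BB@(0,2)
Op 7: remove (0,2)
Op 8: place BK@(3,4)
Op 9: place WK@(2,2)
Per-piece attacks for B:
  BB@(0,1): attacks (1,2) (2,3) (3,4) (1,0) [ray(1,1) blocked at (3,4)]
  BR@(3,1): attacks (3,2) (3,0) (4,1) (2,1) (1,1) (0,1) [ray(0,1) blocked at (3,2); ray(-1,0) blocked at (0,1)]
  BN@(3,2): attacks (4,4) (2,4) (1,3) (4,0) (2,0) (1,1)
  BK@(3,4): attacks (3,3) (4,4) (2,4) (4,3) (2,3)
B attacks (2,0): yes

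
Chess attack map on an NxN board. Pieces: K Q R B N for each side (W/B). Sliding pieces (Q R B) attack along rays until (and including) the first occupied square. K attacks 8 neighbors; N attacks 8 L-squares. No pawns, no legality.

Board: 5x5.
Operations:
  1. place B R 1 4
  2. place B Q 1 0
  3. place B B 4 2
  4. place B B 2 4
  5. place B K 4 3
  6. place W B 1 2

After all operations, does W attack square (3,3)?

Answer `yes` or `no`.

Op 1: place BR@(1,4)
Op 2: place BQ@(1,0)
Op 3: place BB@(4,2)
Op 4: place BB@(2,4)
Op 5: place BK@(4,3)
Op 6: place WB@(1,2)
Per-piece attacks for W:
  WB@(1,2): attacks (2,3) (3,4) (2,1) (3,0) (0,3) (0,1)
W attacks (3,3): no

Answer: no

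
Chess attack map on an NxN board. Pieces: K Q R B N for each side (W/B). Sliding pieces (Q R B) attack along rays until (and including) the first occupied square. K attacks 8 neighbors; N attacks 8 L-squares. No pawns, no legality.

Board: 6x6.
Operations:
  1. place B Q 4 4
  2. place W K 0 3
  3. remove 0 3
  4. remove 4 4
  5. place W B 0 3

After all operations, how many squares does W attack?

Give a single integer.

Answer: 5

Derivation:
Op 1: place BQ@(4,4)
Op 2: place WK@(0,3)
Op 3: remove (0,3)
Op 4: remove (4,4)
Op 5: place WB@(0,3)
Per-piece attacks for W:
  WB@(0,3): attacks (1,4) (2,5) (1,2) (2,1) (3,0)
Union (5 distinct): (1,2) (1,4) (2,1) (2,5) (3,0)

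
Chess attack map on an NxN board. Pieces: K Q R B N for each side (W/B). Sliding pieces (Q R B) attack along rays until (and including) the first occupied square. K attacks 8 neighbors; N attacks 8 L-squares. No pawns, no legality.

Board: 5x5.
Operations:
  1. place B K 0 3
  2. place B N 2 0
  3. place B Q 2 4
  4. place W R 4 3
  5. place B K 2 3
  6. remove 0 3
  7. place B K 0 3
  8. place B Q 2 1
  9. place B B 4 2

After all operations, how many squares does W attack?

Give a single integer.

Answer: 4

Derivation:
Op 1: place BK@(0,3)
Op 2: place BN@(2,0)
Op 3: place BQ@(2,4)
Op 4: place WR@(4,3)
Op 5: place BK@(2,3)
Op 6: remove (0,3)
Op 7: place BK@(0,3)
Op 8: place BQ@(2,1)
Op 9: place BB@(4,2)
Per-piece attacks for W:
  WR@(4,3): attacks (4,4) (4,2) (3,3) (2,3) [ray(0,-1) blocked at (4,2); ray(-1,0) blocked at (2,3)]
Union (4 distinct): (2,3) (3,3) (4,2) (4,4)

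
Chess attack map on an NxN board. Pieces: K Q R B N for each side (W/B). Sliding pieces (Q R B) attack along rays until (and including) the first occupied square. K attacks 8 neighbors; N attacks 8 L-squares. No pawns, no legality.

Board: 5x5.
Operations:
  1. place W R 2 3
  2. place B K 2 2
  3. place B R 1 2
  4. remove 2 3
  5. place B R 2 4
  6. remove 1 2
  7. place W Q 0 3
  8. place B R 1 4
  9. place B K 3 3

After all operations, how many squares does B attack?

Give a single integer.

Op 1: place WR@(2,3)
Op 2: place BK@(2,2)
Op 3: place BR@(1,2)
Op 4: remove (2,3)
Op 5: place BR@(2,4)
Op 6: remove (1,2)
Op 7: place WQ@(0,3)
Op 8: place BR@(1,4)
Op 9: place BK@(3,3)
Per-piece attacks for B:
  BR@(1,4): attacks (1,3) (1,2) (1,1) (1,0) (2,4) (0,4) [ray(1,0) blocked at (2,4)]
  BK@(2,2): attacks (2,3) (2,1) (3,2) (1,2) (3,3) (3,1) (1,3) (1,1)
  BR@(2,4): attacks (2,3) (2,2) (3,4) (4,4) (1,4) [ray(0,-1) blocked at (2,2); ray(-1,0) blocked at (1,4)]
  BK@(3,3): attacks (3,4) (3,2) (4,3) (2,3) (4,4) (4,2) (2,4) (2,2)
Union (17 distinct): (0,4) (1,0) (1,1) (1,2) (1,3) (1,4) (2,1) (2,2) (2,3) (2,4) (3,1) (3,2) (3,3) (3,4) (4,2) (4,3) (4,4)

Answer: 17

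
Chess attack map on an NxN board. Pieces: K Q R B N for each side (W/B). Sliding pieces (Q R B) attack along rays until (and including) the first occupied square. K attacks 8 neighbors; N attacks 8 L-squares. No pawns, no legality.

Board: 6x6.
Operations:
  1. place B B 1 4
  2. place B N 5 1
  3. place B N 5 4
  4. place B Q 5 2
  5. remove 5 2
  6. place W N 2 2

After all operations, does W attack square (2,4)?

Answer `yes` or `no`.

Op 1: place BB@(1,4)
Op 2: place BN@(5,1)
Op 3: place BN@(5,4)
Op 4: place BQ@(5,2)
Op 5: remove (5,2)
Op 6: place WN@(2,2)
Per-piece attacks for W:
  WN@(2,2): attacks (3,4) (4,3) (1,4) (0,3) (3,0) (4,1) (1,0) (0,1)
W attacks (2,4): no

Answer: no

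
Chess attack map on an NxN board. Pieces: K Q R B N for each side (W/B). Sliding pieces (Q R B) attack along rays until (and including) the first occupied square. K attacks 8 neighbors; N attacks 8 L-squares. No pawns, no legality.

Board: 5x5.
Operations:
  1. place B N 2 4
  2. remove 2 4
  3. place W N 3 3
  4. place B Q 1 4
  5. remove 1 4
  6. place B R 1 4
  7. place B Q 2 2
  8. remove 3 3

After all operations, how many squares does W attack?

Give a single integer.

Answer: 0

Derivation:
Op 1: place BN@(2,4)
Op 2: remove (2,4)
Op 3: place WN@(3,3)
Op 4: place BQ@(1,4)
Op 5: remove (1,4)
Op 6: place BR@(1,4)
Op 7: place BQ@(2,2)
Op 8: remove (3,3)
Per-piece attacks for W:
Union (0 distinct): (none)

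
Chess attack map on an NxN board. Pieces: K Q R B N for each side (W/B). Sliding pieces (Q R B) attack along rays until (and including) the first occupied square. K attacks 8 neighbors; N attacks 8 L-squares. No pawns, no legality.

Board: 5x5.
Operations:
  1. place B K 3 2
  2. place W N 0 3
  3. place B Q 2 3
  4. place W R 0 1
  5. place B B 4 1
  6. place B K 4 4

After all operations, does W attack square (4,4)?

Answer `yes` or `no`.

Answer: no

Derivation:
Op 1: place BK@(3,2)
Op 2: place WN@(0,3)
Op 3: place BQ@(2,3)
Op 4: place WR@(0,1)
Op 5: place BB@(4,1)
Op 6: place BK@(4,4)
Per-piece attacks for W:
  WR@(0,1): attacks (0,2) (0,3) (0,0) (1,1) (2,1) (3,1) (4,1) [ray(0,1) blocked at (0,3); ray(1,0) blocked at (4,1)]
  WN@(0,3): attacks (2,4) (1,1) (2,2)
W attacks (4,4): no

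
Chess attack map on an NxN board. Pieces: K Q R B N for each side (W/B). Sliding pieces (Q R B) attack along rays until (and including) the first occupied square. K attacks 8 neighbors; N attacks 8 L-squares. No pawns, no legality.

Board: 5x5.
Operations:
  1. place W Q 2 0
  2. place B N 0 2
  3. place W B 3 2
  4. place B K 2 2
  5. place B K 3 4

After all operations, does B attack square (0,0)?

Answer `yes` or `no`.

Op 1: place WQ@(2,0)
Op 2: place BN@(0,2)
Op 3: place WB@(3,2)
Op 4: place BK@(2,2)
Op 5: place BK@(3,4)
Per-piece attacks for B:
  BN@(0,2): attacks (1,4) (2,3) (1,0) (2,1)
  BK@(2,2): attacks (2,3) (2,1) (3,2) (1,2) (3,3) (3,1) (1,3) (1,1)
  BK@(3,4): attacks (3,3) (4,4) (2,4) (4,3) (2,3)
B attacks (0,0): no

Answer: no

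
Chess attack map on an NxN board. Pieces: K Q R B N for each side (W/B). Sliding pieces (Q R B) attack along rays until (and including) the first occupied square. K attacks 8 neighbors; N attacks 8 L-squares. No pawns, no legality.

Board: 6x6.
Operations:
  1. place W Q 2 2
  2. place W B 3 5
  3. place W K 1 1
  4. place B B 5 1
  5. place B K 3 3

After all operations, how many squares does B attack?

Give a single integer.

Answer: 10

Derivation:
Op 1: place WQ@(2,2)
Op 2: place WB@(3,5)
Op 3: place WK@(1,1)
Op 4: place BB@(5,1)
Op 5: place BK@(3,3)
Per-piece attacks for B:
  BK@(3,3): attacks (3,4) (3,2) (4,3) (2,3) (4,4) (4,2) (2,4) (2,2)
  BB@(5,1): attacks (4,2) (3,3) (4,0) [ray(-1,1) blocked at (3,3)]
Union (10 distinct): (2,2) (2,3) (2,4) (3,2) (3,3) (3,4) (4,0) (4,2) (4,3) (4,4)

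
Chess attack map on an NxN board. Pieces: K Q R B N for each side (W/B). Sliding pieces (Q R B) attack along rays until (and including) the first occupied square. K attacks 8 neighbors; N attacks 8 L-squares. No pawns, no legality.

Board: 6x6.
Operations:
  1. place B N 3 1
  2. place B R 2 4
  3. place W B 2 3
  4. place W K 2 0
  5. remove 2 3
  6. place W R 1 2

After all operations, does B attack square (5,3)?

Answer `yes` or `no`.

Answer: no

Derivation:
Op 1: place BN@(3,1)
Op 2: place BR@(2,4)
Op 3: place WB@(2,3)
Op 4: place WK@(2,0)
Op 5: remove (2,3)
Op 6: place WR@(1,2)
Per-piece attacks for B:
  BR@(2,4): attacks (2,5) (2,3) (2,2) (2,1) (2,0) (3,4) (4,4) (5,4) (1,4) (0,4) [ray(0,-1) blocked at (2,0)]
  BN@(3,1): attacks (4,3) (5,2) (2,3) (1,2) (5,0) (1,0)
B attacks (5,3): no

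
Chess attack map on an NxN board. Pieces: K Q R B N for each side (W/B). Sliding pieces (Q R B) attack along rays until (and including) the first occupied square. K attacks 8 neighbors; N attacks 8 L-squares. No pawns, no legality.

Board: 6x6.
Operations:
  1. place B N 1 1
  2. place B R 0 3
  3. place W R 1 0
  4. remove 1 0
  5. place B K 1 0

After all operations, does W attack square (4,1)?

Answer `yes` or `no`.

Answer: no

Derivation:
Op 1: place BN@(1,1)
Op 2: place BR@(0,3)
Op 3: place WR@(1,0)
Op 4: remove (1,0)
Op 5: place BK@(1,0)
Per-piece attacks for W:
W attacks (4,1): no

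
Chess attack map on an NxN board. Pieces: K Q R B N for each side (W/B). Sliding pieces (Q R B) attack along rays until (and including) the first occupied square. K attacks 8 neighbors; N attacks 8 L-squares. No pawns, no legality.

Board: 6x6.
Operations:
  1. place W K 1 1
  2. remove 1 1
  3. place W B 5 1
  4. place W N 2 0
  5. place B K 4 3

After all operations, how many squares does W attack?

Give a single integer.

Answer: 9

Derivation:
Op 1: place WK@(1,1)
Op 2: remove (1,1)
Op 3: place WB@(5,1)
Op 4: place WN@(2,0)
Op 5: place BK@(4,3)
Per-piece attacks for W:
  WN@(2,0): attacks (3,2) (4,1) (1,2) (0,1)
  WB@(5,1): attacks (4,2) (3,3) (2,4) (1,5) (4,0)
Union (9 distinct): (0,1) (1,2) (1,5) (2,4) (3,2) (3,3) (4,0) (4,1) (4,2)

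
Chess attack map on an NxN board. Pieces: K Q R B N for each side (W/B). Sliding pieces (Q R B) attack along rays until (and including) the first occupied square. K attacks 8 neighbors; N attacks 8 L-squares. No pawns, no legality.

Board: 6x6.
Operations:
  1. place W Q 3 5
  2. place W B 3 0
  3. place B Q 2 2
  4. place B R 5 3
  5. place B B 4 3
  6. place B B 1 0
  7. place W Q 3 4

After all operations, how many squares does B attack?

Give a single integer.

Answer: 26

Derivation:
Op 1: place WQ@(3,5)
Op 2: place WB@(3,0)
Op 3: place BQ@(2,2)
Op 4: place BR@(5,3)
Op 5: place BB@(4,3)
Op 6: place BB@(1,0)
Op 7: place WQ@(3,4)
Per-piece attacks for B:
  BB@(1,0): attacks (2,1) (3,2) (4,3) (0,1) [ray(1,1) blocked at (4,3)]
  BQ@(2,2): attacks (2,3) (2,4) (2,5) (2,1) (2,0) (3,2) (4,2) (5,2) (1,2) (0,2) (3,3) (4,4) (5,5) (3,1) (4,0) (1,3) (0,4) (1,1) (0,0)
  BB@(4,3): attacks (5,4) (5,2) (3,4) (3,2) (2,1) (1,0) [ray(-1,1) blocked at (3,4); ray(-1,-1) blocked at (1,0)]
  BR@(5,3): attacks (5,4) (5,5) (5,2) (5,1) (5,0) (4,3) [ray(-1,0) blocked at (4,3)]
Union (26 distinct): (0,0) (0,1) (0,2) (0,4) (1,0) (1,1) (1,2) (1,3) (2,0) (2,1) (2,3) (2,4) (2,5) (3,1) (3,2) (3,3) (3,4) (4,0) (4,2) (4,3) (4,4) (5,0) (5,1) (5,2) (5,4) (5,5)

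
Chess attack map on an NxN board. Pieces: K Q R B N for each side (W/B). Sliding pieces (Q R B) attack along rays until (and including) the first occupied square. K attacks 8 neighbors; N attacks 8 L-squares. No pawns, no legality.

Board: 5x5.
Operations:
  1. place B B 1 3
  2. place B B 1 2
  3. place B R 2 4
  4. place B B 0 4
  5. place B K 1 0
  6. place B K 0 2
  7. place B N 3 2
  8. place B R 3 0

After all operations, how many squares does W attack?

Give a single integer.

Answer: 0

Derivation:
Op 1: place BB@(1,3)
Op 2: place BB@(1,2)
Op 3: place BR@(2,4)
Op 4: place BB@(0,4)
Op 5: place BK@(1,0)
Op 6: place BK@(0,2)
Op 7: place BN@(3,2)
Op 8: place BR@(3,0)
Per-piece attacks for W:
Union (0 distinct): (none)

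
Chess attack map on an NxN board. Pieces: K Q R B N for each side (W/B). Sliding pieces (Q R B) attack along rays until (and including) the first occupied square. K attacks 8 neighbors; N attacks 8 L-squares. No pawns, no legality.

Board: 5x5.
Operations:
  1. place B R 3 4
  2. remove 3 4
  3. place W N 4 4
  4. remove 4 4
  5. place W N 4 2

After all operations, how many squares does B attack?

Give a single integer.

Op 1: place BR@(3,4)
Op 2: remove (3,4)
Op 3: place WN@(4,4)
Op 4: remove (4,4)
Op 5: place WN@(4,2)
Per-piece attacks for B:
Union (0 distinct): (none)

Answer: 0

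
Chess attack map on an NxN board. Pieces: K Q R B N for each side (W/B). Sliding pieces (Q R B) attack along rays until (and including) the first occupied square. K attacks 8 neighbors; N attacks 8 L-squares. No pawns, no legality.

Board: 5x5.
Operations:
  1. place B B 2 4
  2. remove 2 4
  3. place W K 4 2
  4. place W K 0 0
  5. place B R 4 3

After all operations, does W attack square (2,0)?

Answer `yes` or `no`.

Answer: no

Derivation:
Op 1: place BB@(2,4)
Op 2: remove (2,4)
Op 3: place WK@(4,2)
Op 4: place WK@(0,0)
Op 5: place BR@(4,3)
Per-piece attacks for W:
  WK@(0,0): attacks (0,1) (1,0) (1,1)
  WK@(4,2): attacks (4,3) (4,1) (3,2) (3,3) (3,1)
W attacks (2,0): no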